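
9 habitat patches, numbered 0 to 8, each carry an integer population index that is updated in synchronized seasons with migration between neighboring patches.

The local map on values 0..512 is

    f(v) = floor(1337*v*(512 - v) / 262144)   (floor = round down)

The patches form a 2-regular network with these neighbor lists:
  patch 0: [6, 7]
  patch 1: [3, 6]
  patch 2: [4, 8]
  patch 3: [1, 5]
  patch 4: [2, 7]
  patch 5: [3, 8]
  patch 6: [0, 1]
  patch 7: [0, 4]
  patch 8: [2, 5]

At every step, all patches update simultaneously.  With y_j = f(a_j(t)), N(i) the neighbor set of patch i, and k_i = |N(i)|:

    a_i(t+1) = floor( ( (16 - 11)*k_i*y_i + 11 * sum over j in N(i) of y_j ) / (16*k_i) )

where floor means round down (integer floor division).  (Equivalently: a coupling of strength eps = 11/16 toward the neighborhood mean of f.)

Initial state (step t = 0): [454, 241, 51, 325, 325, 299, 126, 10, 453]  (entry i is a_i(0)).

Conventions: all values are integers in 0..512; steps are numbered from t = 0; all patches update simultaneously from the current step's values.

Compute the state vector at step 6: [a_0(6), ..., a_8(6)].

Simulating step by step:
t=0: [454, 241, 51, 325, 325, 299, 126, 10, 453]
t=1: [135, 295, 190, 322, 146, 254, 238, 160, 194]
t=2: [293, 323, 298, 324, 290, 319, 304, 272, 320]
t=3: [327, 314, 321, 311, 328, 312, 319, 328, 317]
t=4: [309, 316, 311, 317, 308, 316, 312, 307, 315]
t=5: [319, 316, 318, 315, 319, 315, 317, 319, 316]
t=6: [314, 315, 314, 315, 314, 315, 314, 314, 315]

Answer: [314, 315, 314, 315, 314, 315, 314, 314, 315]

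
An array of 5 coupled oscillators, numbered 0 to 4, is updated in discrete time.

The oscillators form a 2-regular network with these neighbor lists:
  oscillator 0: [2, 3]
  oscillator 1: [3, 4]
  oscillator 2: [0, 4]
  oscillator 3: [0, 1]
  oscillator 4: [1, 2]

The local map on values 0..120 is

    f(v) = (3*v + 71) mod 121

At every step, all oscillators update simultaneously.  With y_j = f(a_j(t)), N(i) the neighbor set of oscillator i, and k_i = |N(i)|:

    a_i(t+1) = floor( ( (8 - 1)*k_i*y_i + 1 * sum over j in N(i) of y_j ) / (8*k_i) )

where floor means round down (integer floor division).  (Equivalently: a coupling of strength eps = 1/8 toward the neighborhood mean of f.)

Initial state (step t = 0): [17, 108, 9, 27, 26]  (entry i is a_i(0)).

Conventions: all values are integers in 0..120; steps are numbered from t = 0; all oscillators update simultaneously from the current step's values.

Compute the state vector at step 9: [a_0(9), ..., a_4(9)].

Answer: [97, 113, 33, 108, 87]

Derivation:
t=0: [17, 108, 9, 27, 26]
t=1: [8, 31, 87, 29, 32]
t=2: [91, 42, 87, 41, 48]
t=3: [99, 76, 91, 75, 92]
t=4: [14, 59, 96, 51, 101]
t=5: [112, 12, 110, 97, 17]
t=6: [48, 101, 36, 114, 9]
t=7: [89, 18, 62, 50, 90]
t=8: [91, 15, 25, 93, 87]
t=9: [97, 113, 33, 108, 87]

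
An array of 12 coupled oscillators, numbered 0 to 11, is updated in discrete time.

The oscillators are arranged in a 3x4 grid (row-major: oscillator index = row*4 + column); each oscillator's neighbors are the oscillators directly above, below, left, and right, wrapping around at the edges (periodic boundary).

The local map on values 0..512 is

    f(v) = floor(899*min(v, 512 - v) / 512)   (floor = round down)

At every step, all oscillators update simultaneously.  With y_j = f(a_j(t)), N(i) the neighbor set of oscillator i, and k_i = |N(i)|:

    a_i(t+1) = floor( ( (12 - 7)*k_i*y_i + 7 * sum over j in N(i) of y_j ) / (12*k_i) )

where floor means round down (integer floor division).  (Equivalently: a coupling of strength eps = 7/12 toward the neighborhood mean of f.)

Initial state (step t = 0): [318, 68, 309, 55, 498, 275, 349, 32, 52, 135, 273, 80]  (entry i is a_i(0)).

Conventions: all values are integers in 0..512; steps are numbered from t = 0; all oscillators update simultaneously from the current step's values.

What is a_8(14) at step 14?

Simulating step by step:
t=0: [318, 68, 309, 55, 498, 275, 349, 32, 52, 135, 273, 80]
t=1: [189, 246, 282, 170, 141, 270, 301, 102, 145, 251, 323, 154]
t=2: [317, 412, 376, 296, 276, 393, 349, 247, 293, 393, 354, 267]
t=3: [339, 218, 262, 368, 371, 244, 287, 400, 363, 238, 284, 393]
t=4: [292, 390, 390, 271, 276, 388, 377, 242, 280, 388, 379, 248]
t=5: [373, 239, 250, 389, 381, 248, 257, 396, 381, 246, 257, 398]
t=6: [261, 400, 405, 247, 258, 403, 408, 243, 256, 402, 407, 243]
t=7: [405, 229, 223, 396, 405, 227, 219, 394, 406, 229, 220, 395]
t=8: [220, 368, 363, 228, 220, 366, 361, 229, 220, 367, 362, 228]
t=9: [368, 273, 280, 377, 369, 275, 282, 379, 368, 274, 281, 378]
t=10: [274, 392, 383, 263, 272, 390, 380, 261, 273, 391, 381, 262]
t=11: [390, 243, 255, 403, 392, 245, 258, 406, 391, 244, 257, 405]
t=12: [240, 399, 406, 230, 239, 399, 405, 228, 239, 399, 406, 229]
t=13: [385, 228, 219, 373, 384, 228, 219, 372, 384, 228, 219, 372]
t=14: [251, 371, 365, 261, 252, 372, 366, 262, 252, 372, 366, 262]

Answer: a_8(14) = 252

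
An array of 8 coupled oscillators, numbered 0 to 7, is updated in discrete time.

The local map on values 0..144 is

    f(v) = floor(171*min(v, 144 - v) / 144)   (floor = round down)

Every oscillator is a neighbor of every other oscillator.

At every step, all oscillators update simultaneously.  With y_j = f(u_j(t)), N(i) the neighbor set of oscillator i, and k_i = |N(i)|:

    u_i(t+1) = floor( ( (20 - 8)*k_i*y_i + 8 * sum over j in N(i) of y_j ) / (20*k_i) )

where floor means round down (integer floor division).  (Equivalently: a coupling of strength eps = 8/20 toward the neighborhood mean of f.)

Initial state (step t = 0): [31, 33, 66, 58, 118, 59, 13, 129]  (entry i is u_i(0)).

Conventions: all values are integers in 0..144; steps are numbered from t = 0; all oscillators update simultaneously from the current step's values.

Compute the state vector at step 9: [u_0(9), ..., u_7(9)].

Answer: [82, 82, 83, 83, 81, 83, 81, 81]

Derivation:
t=0: [31, 33, 66, 58, 118, 59, 13, 129]
t=1: [39, 41, 62, 57, 36, 58, 28, 29]
t=2: [48, 49, 63, 59, 46, 60, 41, 41]
t=3: [58, 58, 67, 65, 56, 65, 53, 53]
t=4: [68, 68, 74, 73, 67, 73, 65, 65]
t=5: [80, 80, 81, 82, 79, 82, 78, 78]
t=6: [75, 75, 74, 74, 76, 74, 76, 76]
t=7: [81, 81, 82, 82, 80, 82, 80, 80]
t=8: [74, 74, 73, 73, 75, 73, 75, 75]
t=9: [82, 82, 83, 83, 81, 83, 81, 81]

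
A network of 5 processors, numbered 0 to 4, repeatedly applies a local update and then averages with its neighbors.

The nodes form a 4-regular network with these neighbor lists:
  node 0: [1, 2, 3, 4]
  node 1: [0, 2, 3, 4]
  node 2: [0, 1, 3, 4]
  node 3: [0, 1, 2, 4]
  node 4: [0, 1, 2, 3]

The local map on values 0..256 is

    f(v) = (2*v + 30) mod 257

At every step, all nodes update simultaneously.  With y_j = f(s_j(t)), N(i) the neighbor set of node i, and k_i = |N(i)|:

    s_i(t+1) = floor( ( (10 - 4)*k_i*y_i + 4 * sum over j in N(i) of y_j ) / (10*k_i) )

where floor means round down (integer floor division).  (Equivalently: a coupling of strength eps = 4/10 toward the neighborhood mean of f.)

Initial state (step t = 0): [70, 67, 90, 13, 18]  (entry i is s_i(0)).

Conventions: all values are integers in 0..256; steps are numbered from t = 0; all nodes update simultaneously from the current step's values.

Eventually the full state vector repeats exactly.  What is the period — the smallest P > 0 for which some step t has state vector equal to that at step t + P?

Simulating step by step:
t=0: [70, 67, 90, 13, 18]
t=1: [151, 148, 171, 94, 99]
t=2: [108, 105, 128, 179, 184]
t=3: [201, 198, 93, 144, 149]
t=4: [156, 153, 177, 99, 104]
t=5: [118, 115, 139, 189, 194]
t=6: [42, 39, 63, 113, 118]
t=7: [121, 118, 142, 192, 68]
t=8: [47, 44, 68, 118, 123]
t=9: [105, 102, 126, 48, 53]
t=10: [196, 193, 88, 139, 144]
t=11: [146, 143, 167, 89, 94]
t=12: [98, 95, 119, 169, 174]
t=13: [181, 178, 74, 124, 129]
t=14: [116, 113, 138, 59, 64]
t=15: [64, 189, 86, 135, 140]
t=16: [139, 136, 161, 82, 87]
t=17: [84, 81, 106, 155, 160]
t=18: [179, 176, 201, 122, 127]
t=19: [113, 110, 135, 56, 61]
t=20: [212, 209, 105, 155, 160]
t=21: [178, 175, 200, 121, 126]
t=22: [111, 108, 133, 54, 59]
t=23: [208, 205, 101, 151, 156]
t=24: [170, 167, 192, 113, 118]
t=25: [120, 117, 142, 192, 68]
t=26: [46, 43, 68, 118, 123]
t=27: [104, 101, 126, 47, 52]
t=28: [194, 191, 87, 137, 142]
t=29: [142, 139, 164, 85, 90]
t=30: [90, 87, 112, 161, 166]
t=31: [191, 188, 213, 134, 139]
t=32: [137, 134, 159, 80, 85]
t=33: [80, 77, 102, 151, 156]
t=34: [171, 168, 193, 114, 119]
t=35: [97, 94, 119, 40, 45]
t=36: [180, 177, 73, 123, 128]
t=37: [114, 111, 136, 57, 62]
t=38: [60, 185, 82, 131, 136]
t=39: [131, 128, 153, 74, 79]
t=40: [68, 65, 90, 139, 144]
t=41: [147, 144, 169, 90, 95]
t=42: [100, 97, 122, 171, 176]
t=43: [186, 183, 79, 128, 133]
t=44: [126, 123, 148, 68, 73]
t=45: [58, 55, 80, 128, 133]
t=46: [127, 124, 149, 68, 73]
t=47: [59, 56, 81, 129, 134]
t=48: [129, 126, 151, 70, 75]
t=49: [63, 60, 85, 133, 138]
t=50: [137, 134, 159, 78, 83]
t=51: [79, 76, 101, 149, 154]
t=52: [169, 166, 191, 110, 115]
t=53: [117, 114, 139, 187, 63]
t=54: [39, 36, 61, 109, 114]
t=55: [115, 112, 137, 185, 61]
t=56: [61, 186, 83, 131, 135]
t=57: [133, 129, 155, 74, 78]
t=58: [71, 67, 93, 140, 144]
t=59: [152, 148, 174, 93, 97]
t=60: [109, 105, 131, 178, 182]
t=61: [202, 198, 96, 143, 147]
t=62: [157, 153, 180, 98, 102]
t=63: [119, 115, 142, 188, 192]
t=64: [43, 39, 66, 112, 116]
t=65: [122, 118, 145, 191, 67]
t=66: [49, 45, 72, 118, 122]
t=67: [108, 104, 131, 49, 53]
t=68: [201, 197, 95, 142, 146]
t=69: [155, 151, 178, 96, 100]
t=70: [115, 111, 138, 184, 188]
t=71: [60, 185, 83, 129, 133]
t=72: [130, 127, 153, 71, 75]
t=73: [65, 62, 88, 135, 139]
t=74: [141, 138, 164, 82, 86]
t=75: [87, 84, 110, 157, 161]
t=76: [185, 182, 208, 126, 130]
t=77: [124, 121, 147, 65, 69]
t=78: [53, 50, 76, 123, 127]
t=79: [117, 114, 140, 58, 62]
t=80: [39, 36, 62, 109, 113]
t=81: [140, 137, 163, 210, 214]
t=82: [85, 82, 108, 155, 159]
t=83: [181, 178, 204, 122, 126]
t=84: [116, 113, 139, 57, 61]
t=85: [63, 188, 86, 132, 136]
t=86: [136, 133, 159, 77, 81]
t=87: [77, 74, 100, 147, 151]
t=88: [165, 162, 188, 106, 110]
t=89: [135, 132, 158, 205, 209]
t=90: [75, 72, 98, 145, 149]
t=91: [161, 158, 184, 102, 106]
t=92: [127, 124, 150, 197, 201]
t=93: [59, 56, 82, 129, 133]
t=94: [129, 126, 152, 70, 74]
t=95: [63, 60, 86, 133, 137]
t=96: [137, 134, 160, 78, 82]
t=97: [79, 76, 102, 149, 153]
t=98: [169, 166, 192, 110, 114]
t=99: [117, 114, 140, 187, 62]
t=100: [39, 36, 62, 109, 113]

Answer: 20
Key observation: The state at step 80, [39, 36, 62, 109, 113], reappears at step 100 — and no state repeats earlier — so the cycle the system enters has period 20.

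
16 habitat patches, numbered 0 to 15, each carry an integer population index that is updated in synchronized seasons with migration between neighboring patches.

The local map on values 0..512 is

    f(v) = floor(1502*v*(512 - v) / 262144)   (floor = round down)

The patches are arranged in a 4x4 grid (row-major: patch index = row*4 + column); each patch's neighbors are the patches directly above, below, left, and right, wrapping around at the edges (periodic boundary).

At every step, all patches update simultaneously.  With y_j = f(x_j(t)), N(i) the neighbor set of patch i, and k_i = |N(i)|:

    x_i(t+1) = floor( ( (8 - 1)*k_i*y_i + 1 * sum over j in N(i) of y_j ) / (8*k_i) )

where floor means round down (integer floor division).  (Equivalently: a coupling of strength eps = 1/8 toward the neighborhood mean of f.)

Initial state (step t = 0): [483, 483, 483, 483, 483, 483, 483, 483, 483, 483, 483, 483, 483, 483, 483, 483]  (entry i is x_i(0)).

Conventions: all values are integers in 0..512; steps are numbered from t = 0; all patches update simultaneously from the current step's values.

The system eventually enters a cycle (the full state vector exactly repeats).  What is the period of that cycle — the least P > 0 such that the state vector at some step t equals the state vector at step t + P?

Simulating step by step:
t=0: [483, 483, 483, 483, 483, 483, 483, 483, 483, 483, 483, 483, 483, 483, 483, 483]
t=1: [80, 80, 80, 80, 80, 80, 80, 80, 80, 80, 80, 80, 80, 80, 80, 80]
t=2: [198, 198, 198, 198, 198, 198, 198, 198, 198, 198, 198, 198, 198, 198, 198, 198]
t=3: [356, 356, 356, 356, 356, 356, 356, 356, 356, 356, 356, 356, 356, 356, 356, 356]
t=4: [318, 318, 318, 318, 318, 318, 318, 318, 318, 318, 318, 318, 318, 318, 318, 318]
t=5: [353, 353, 353, 353, 353, 353, 353, 353, 353, 353, 353, 353, 353, 353, 353, 353]
t=6: [321, 321, 321, 321, 321, 321, 321, 321, 321, 321, 321, 321, 321, 321, 321, 321]
t=7: [351, 351, 351, 351, 351, 351, 351, 351, 351, 351, 351, 351, 351, 351, 351, 351]
t=8: [323, 323, 323, 323, 323, 323, 323, 323, 323, 323, 323, 323, 323, 323, 323, 323]
t=9: [349, 349, 349, 349, 349, 349, 349, 349, 349, 349, 349, 349, 349, 349, 349, 349]
t=10: [325, 325, 325, 325, 325, 325, 325, 325, 325, 325, 325, 325, 325, 325, 325, 325]
t=11: [348, 348, 348, 348, 348, 348, 348, 348, 348, 348, 348, 348, 348, 348, 348, 348]
t=12: [327, 327, 327, 327, 327, 327, 327, 327, 327, 327, 327, 327, 327, 327, 327, 327]
t=13: [346, 346, 346, 346, 346, 346, 346, 346, 346, 346, 346, 346, 346, 346, 346, 346]
t=14: [329, 329, 329, 329, 329, 329, 329, 329, 329, 329, 329, 329, 329, 329, 329, 329]
t=15: [344, 344, 344, 344, 344, 344, 344, 344, 344, 344, 344, 344, 344, 344, 344, 344]
t=16: [331, 331, 331, 331, 331, 331, 331, 331, 331, 331, 331, 331, 331, 331, 331, 331]
t=17: [343, 343, 343, 343, 343, 343, 343, 343, 343, 343, 343, 343, 343, 343, 343, 343]
t=18: [332, 332, 332, 332, 332, 332, 332, 332, 332, 332, 332, 332, 332, 332, 332, 332]
t=19: [342, 342, 342, 342, 342, 342, 342, 342, 342, 342, 342, 342, 342, 342, 342, 342]
t=20: [333, 333, 333, 333, 333, 333, 333, 333, 333, 333, 333, 333, 333, 333, 333, 333]
t=21: [341, 341, 341, 341, 341, 341, 341, 341, 341, 341, 341, 341, 341, 341, 341, 341]
t=22: [334, 334, 334, 334, 334, 334, 334, 334, 334, 334, 334, 334, 334, 334, 334, 334]
t=23: [340, 340, 340, 340, 340, 340, 340, 340, 340, 340, 340, 340, 340, 340, 340, 340]
t=24: [335, 335, 335, 335, 335, 335, 335, 335, 335, 335, 335, 335, 335, 335, 335, 335]
t=25: [339, 339, 339, 339, 339, 339, 339, 339, 339, 339, 339, 339, 339, 339, 339, 339]
t=26: [336, 336, 336, 336, 336, 336, 336, 336, 336, 336, 336, 336, 336, 336, 336, 336]
t=27: [338, 338, 338, 338, 338, 338, 338, 338, 338, 338, 338, 338, 338, 338, 338, 338]
t=28: [336, 336, 336, 336, 336, 336, 336, 336, 336, 336, 336, 336, 336, 336, 336, 336]

Answer: 2
Key observation: The state at step 26, [336, 336, 336, 336, 336, 336, 336, 336, 336, 336, 336, 336, 336, 336, 336, 336], reappears at step 28 — and no state repeats earlier — so the cycle the system enters has period 2.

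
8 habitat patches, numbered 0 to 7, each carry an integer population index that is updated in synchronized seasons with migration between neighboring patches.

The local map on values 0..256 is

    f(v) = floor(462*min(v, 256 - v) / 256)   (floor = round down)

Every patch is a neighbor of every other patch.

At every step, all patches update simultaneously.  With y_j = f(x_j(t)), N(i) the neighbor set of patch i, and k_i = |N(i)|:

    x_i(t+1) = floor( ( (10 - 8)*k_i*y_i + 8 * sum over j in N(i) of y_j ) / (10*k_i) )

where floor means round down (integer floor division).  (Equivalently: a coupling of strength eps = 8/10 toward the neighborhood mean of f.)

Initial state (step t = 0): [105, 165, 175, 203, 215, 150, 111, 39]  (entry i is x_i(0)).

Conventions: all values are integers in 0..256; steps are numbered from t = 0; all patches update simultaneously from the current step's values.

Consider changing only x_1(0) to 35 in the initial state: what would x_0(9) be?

Answer: x_0(9) = 223
Key observation: This trace re-runs the system from the modified initial state.

Derivation:
t=0: [105, 35, 175, 203, 215, 150, 111, 39]
t=1: [133, 122, 129, 125, 123, 133, 134, 123]
t=2: [222, 222, 222, 222, 222, 222, 222, 222]
t=3: [61, 61, 61, 61, 61, 61, 61, 61]
t=4: [110, 110, 110, 110, 110, 110, 110, 110]
t=5: [198, 198, 198, 198, 198, 198, 198, 198]
t=6: [104, 104, 104, 104, 104, 104, 104, 104]
t=7: [187, 187, 187, 187, 187, 187, 187, 187]
t=8: [124, 124, 124, 124, 124, 124, 124, 124]
t=9: [223, 223, 223, 223, 223, 223, 223, 223]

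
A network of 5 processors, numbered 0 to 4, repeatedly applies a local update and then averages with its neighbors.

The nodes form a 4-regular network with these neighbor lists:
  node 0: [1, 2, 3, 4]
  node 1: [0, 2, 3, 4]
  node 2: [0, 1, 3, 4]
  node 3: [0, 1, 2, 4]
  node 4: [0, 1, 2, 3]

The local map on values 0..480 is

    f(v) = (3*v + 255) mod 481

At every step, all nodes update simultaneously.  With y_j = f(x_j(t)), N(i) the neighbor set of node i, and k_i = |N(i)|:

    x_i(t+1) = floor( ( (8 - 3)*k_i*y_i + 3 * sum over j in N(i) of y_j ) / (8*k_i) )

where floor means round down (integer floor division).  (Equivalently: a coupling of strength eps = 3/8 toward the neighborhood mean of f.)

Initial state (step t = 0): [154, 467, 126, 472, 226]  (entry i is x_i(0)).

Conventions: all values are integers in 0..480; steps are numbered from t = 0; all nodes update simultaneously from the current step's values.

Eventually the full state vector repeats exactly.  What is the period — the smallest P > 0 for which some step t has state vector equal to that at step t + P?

Simulating step by step:
t=0: [154, 467, 126, 472, 226]
t=1: [245, 233, 200, 241, 360]
t=2: [133, 369, 317, 127, 316]
t=3: [205, 326, 243, 196, 241]
t=4: [306, 243, 111, 291, 107]
t=5: [168, 68, 113, 144, 106]
t=6: [255, 351, 167, 217, 156]
t=7: [157, 310, 272, 351, 254]
t=8: [221, 210, 149, 275, 120]
t=9: [355, 337, 240, 185, 194]
t=10: [317, 289, 134, 302, 316]
t=11: [225, 180, 189, 201, 223]
t=12: [418, 347, 361, 380, 415]
t=13: [153, 296, 318, 348, 148]
t=14: [237, 210, 245, 293, 229]
t=15: [102, 314, 115, 191, 345]
t=16: [146, 228, 167, 288, 278]
t=17: [227, 358, 261, 198, 182]
t=18: [390, 343, 189, 344, 318]
t=19: [405, 330, 340, 331, 290]
t=20: [114, 250, 266, 252, 187]
t=21: [121, 82, 107, 85, 237]
t=22: [99, 37, 77, 42, 28]
t=23: [146, 303, 111, 311, 289]
t=24: [197, 192, 141, 205, 170]
t=25: [342, 334, 253, 355, 299]
t=26: [283, 270, 141, 304, 214]
t=27: [175, 154, 204, 208, 320]
t=28: [306, 272, 352, 358, 281]
t=29: [221, 167, 295, 304, 182]
t=30: [364, 278, 227, 241, 302]
t=31: [315, 178, 352, 119, 216]
t=32: [262, 299, 321, 205, 359]
t=33: [162, 221, 256, 327, 316]
t=34: [257, 351, 151, 264, 247]
t=35: [104, 254, 191, 116, 88]
t=36: [106, 89, 245, 125, 80]
t=37: [79, 52, 45, 109, 37]
t=38: [125, 338, 327, 173, 314]
t=39: [197, 281, 263, 273, 242]
t=40: [260, 139, 110, 126, 77]
t=41: [88, 150, 104, 129, 51]
t=42: [106, 204, 131, 171, 302]
t=43: [154, 311, 194, 258, 211]
t=44: [246, 241, 310, 156, 337]
t=45: [92, 85, 194, 205, 238]
t=46: [104, 93, 267, 284, 81]
t=47: [82, 65, 86, 114, 46]
t=48: [105, 333, 111, 156, 303]
t=49: [134, 242, 144, 215, 194]
t=50: [203, 120, 219, 332, 299]
t=51: [337, 204, 362, 287, 234]
t=52: [320, 364, 360, 241, 412]
t=53: [235, 305, 298, 109, 126]
t=54: [360, 216, 205, 159, 186]
t=55: [363, 389, 372, 299, 342]
t=56: [367, 409, 382, 265, 334]
t=57: [326, 138, 350, 164, 274]
t=58: [254, 210, 293, 252, 172]
t=59: [120, 305, 182, 116, 245]
t=60: [147, 186, 246, 140, 91]
t=61: [191, 253, 93, 179, 101]
t=62: [263, 106, 106, 243, 119]
t=63: [82, 88, 88, 50, 108]
t=64: [66, 76, 76, 271, 108]
t=65: [302, 63, 63, 118, 114]
t=66: [230, 360, 360, 192, 186]
t=67: [423, 375, 375, 363, 353]
t=68: [197, 376, 376, 357, 341]
t=69: [370, 400, 400, 370, 344]
t=70: [322, 114, 114, 322, 280]
t=71: [220, 144, 144, 220, 153]
t=72: [372, 251, 251, 372, 265]
t=73: [310, 118, 118, 310, 140]
t=74: [202, 152, 152, 202, 187]
t=75: [347, 267, 267, 347, 323]
t=76: [282, 154, 154, 282, 244]
t=77: [146, 198, 198, 146, 85]
t=78: [224, 306, 306, 224, 126]
t=79: [374, 249, 249, 374, 218]
t=80: [345, 146, 146, 345, 352]
t=81: [308, 246, 246, 308, 319]
t=82: [185, 86, 86, 185, 202]
t=83: [278, 120, 120, 278, 305]
t=84: [135, 139, 139, 135, 178]
t=85: [193, 199, 199, 193, 261]
t=86: [330, 339, 339, 330, 183]
t=87: [291, 306, 306, 291, 313]
t=88: [180, 204, 204, 180, 215]
t=89: [337, 375, 375, 337, 393]
t=90: [341, 401, 401, 341, 430]
t=91: [239, 79, 79, 239, 125]
t=92: [23, 23, 23, 23, 97]
t=93: [299, 299, 299, 299, 162]
t=94: [196, 196, 196, 196, 233]
t=95: [372, 372, 372, 372, 431]
t=96: [380, 380, 380, 380, 219]
t=97: [432, 432, 432, 432, 431]
t=98: [107, 107, 107, 107, 106]
t=99: [94, 94, 94, 94, 93]
t=100: [55, 55, 55, 55, 54]
t=101: [419, 419, 419, 419, 418]
t=102: [68, 68, 68, 68, 67]
t=103: [458, 458, 458, 458, 457]
t=104: [185, 185, 185, 185, 184]
t=105: [328, 328, 328, 328, 327]
t=106: [276, 276, 276, 276, 275]
t=107: [120, 120, 120, 120, 119]
t=108: [133, 133, 133, 133, 132]
t=109: [172, 172, 172, 172, 171]
t=110: [289, 289, 289, 289, 288]
t=111: [159, 159, 159, 159, 158]
t=112: [250, 250, 250, 250, 249]
t=113: [42, 42, 42, 42, 41]
t=114: [380, 380, 380, 380, 379]
t=115: [432, 432, 432, 432, 431]

Answer: 18
Key observation: The state at step 97, [432, 432, 432, 432, 431], reappears at step 115 — and no state repeats earlier — so the cycle the system enters has period 18.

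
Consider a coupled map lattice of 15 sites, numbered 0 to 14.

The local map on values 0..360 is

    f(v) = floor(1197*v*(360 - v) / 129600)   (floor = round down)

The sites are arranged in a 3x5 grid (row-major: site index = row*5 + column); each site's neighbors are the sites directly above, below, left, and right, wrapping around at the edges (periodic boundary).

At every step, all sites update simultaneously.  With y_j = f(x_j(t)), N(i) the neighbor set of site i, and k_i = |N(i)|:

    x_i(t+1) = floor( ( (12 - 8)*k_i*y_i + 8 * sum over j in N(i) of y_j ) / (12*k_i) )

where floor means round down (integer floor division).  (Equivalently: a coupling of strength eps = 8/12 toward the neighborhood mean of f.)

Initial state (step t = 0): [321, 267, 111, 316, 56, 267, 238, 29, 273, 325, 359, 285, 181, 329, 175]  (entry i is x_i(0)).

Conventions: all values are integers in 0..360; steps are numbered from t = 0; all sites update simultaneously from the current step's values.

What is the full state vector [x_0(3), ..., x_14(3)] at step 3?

Simulating step by step:
t=0: [321, 267, 111, 316, 56, 267, 238, 29, 273, 325, 359, 285, 181, 329, 175]
t=1: [141, 215, 209, 163, 160, 158, 213, 202, 142, 185, 141, 198, 205, 188, 159]
t=2: [288, 289, 292, 293, 294, 291, 291, 291, 292, 294, 290, 291, 294, 294, 294]
t=3: [187, 187, 183, 181, 181, 185, 185, 183, 181, 180, 185, 185, 181, 180, 180]

Answer: [187, 187, 183, 181, 181, 185, 185, 183, 181, 180, 185, 185, 181, 180, 180]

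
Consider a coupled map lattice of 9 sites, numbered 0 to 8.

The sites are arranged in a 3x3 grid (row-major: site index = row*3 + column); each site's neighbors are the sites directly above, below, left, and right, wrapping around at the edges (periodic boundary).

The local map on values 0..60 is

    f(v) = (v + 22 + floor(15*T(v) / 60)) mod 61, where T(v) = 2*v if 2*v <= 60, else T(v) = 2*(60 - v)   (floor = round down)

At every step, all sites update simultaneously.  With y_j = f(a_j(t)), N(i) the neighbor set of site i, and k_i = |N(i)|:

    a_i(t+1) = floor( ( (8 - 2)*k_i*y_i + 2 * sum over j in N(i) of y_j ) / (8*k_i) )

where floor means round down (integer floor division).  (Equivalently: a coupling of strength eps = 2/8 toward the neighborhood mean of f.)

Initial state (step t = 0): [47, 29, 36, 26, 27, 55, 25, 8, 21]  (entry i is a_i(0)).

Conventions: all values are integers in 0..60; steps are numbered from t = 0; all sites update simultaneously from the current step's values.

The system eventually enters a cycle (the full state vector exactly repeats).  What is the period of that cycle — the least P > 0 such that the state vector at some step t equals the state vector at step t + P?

Answer: 2
Key observation: The state at step 11, [8, 8, 8, 8, 8, 8, 34, 34, 34], reappears at step 13 — and no state repeats earlier — so the cycle the system enters has period 2.

Derivation:
t=0: [47, 29, 36, 26, 27, 55, 25, 8, 21]
t=1: [15, 6, 12, 5, 4, 17, 50, 32, 47]
t=2: [40, 30, 38, 30, 28, 42, 17, 10, 17]
t=3: [12, 8, 12, 9, 6, 13, 41, 34, 41]
t=4: [37, 32, 37, 33, 30, 38, 14, 11, 14]
t=5: [10, 9, 11, 9, 8, 11, 38, 34, 38]
t=6: [35, 33, 36, 33, 32, 35, 13, 11, 13]
t=7: [10, 9, 10, 9, 9, 10, 36, 34, 36]
t=8: [35, 33, 35, 33, 33, 35, 12, 11, 12]
t=9: [9, 9, 9, 9, 9, 9, 35, 34, 35]
t=10: [33, 33, 33, 33, 33, 33, 11, 11, 11]
t=11: [8, 8, 8, 8, 8, 8, 34, 34, 34]
t=12: [32, 32, 32, 32, 32, 32, 11, 11, 11]
t=13: [8, 8, 8, 8, 8, 8, 34, 34, 34]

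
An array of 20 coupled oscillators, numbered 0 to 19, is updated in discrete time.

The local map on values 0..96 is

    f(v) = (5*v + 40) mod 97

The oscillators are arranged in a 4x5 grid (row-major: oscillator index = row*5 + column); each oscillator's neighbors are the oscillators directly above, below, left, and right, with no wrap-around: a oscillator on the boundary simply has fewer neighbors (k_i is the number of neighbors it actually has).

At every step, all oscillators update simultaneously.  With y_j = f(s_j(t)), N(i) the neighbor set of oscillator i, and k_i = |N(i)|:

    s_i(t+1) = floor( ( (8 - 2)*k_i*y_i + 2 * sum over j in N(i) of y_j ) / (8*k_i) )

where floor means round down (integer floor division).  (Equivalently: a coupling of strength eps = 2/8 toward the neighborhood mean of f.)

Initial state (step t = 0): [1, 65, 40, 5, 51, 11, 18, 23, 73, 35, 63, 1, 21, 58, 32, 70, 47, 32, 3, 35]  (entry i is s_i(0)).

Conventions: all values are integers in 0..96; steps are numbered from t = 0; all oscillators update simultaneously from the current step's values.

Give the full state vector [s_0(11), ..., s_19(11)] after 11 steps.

Answer: [73, 50, 28, 23, 64, 50, 13, 13, 22, 65, 55, 57, 79, 57, 38, 44, 80, 60, 22, 54]

Derivation:
t=0: [1, 65, 40, 5, 51, 11, 18, 23, 73, 35, 63, 1, 21, 58, 32, 70, 47, 32, 3, 35]
t=1: [54, 65, 50, 54, 13, 83, 41, 52, 24, 18, 59, 47, 45, 37, 11, 19, 65, 19, 46, 23]
t=2: [31, 69, 80, 28, 12, 59, 52, 24, 53, 38, 48, 75, 63, 42, 81, 43, 68, 46, 67, 64]
t=3: [18, 75, 59, 68, 17, 41, 21, 55, 25, 33, 75, 35, 61, 55, 56, 67, 80, 76, 79, 69]
t=4: [34, 30, 44, 78, 33, 47, 43, 31, 60, 18, 33, 27, 46, 30, 32, 72, 50, 36, 47, 80]
t=5: [33, 81, 60, 42, 17, 68, 61, 16, 47, 30, 22, 73, 69, 83, 19, 22, 81, 40, 75, 49]
t=6: [26, 52, 48, 55, 39, 76, 52, 34, 75, 82, 53, 28, 80, 65, 49, 53, 52, 49, 37, 76]
t=7: [59, 20, 68, 30, 41, 32, 15, 22, 31, 59, 21, 67, 55, 68, 82, 13, 22, 75, 39, 39]
t=8: [39, 44, 82, 81, 55, 13, 25, 48, 18, 42, 44, 71, 33, 74, 61, 18, 49, 30, 43, 43]
t=9: [40, 63, 63, 52, 32, 20, 61, 75, 38, 51, 53, 20, 21, 26, 52, 44, 79, 83, 60, 60]
t=10: [47, 61, 56, 15, 6, 41, 51, 32, 34, 7, 23, 42, 49, 63, 17, 57, 49, 62, 52, 44]
t=11: [73, 50, 28, 23, 64, 50, 13, 13, 22, 65, 55, 57, 79, 57, 38, 44, 80, 60, 22, 54]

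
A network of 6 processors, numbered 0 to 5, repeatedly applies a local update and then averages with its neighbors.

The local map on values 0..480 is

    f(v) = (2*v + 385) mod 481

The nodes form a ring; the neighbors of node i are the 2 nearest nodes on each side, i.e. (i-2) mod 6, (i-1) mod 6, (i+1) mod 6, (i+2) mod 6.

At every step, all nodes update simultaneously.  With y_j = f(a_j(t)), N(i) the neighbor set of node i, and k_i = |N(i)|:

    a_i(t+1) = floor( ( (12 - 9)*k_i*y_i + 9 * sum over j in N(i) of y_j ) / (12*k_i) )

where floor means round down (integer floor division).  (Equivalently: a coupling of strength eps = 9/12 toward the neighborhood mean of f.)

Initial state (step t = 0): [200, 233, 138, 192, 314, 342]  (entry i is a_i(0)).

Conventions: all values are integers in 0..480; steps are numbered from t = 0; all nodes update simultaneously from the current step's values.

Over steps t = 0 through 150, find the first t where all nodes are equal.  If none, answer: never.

Answer: 17
Key observation: Synchronization is absorbing here: once all nodes are equal they stay equal, and step 17 is the first all-equal step.

Derivation:
t=0: [200, 233, 138, 192, 314, 342]  (not all equal)
t=1: [208, 257, 234, 204, 177, 216]  (not all equal)
t=2: [339, 355, 338, 337, 315, 329]  (not all equal)
t=3: [93, 104, 96, 92, 84, 92]  (not all equal)
t=4: [91, 95, 91, 91, 85, 89]  (not all equal)
t=5: [84, 87, 85, 84, 82, 84]  (not all equal)
t=6: [72, 73, 72, 72, 71, 72]  (not all equal)
t=7: [48, 48, 48, 48, 47, 48]  (not all equal)
t=8: [89, 0, 89, 89, 119, 89]  (not all equal)
t=9: [150, 157, 150, 150, 97, 150]  (not all equal)
t=10: [186, 207, 186, 186, 177, 186]  (not all equal)
t=11: [280, 286, 280, 280, 271, 280]  (not all equal)
t=12: [462, 467, 462, 462, 459, 462]  (not all equal)
t=13: [347, 349, 347, 347, 345, 347]  (not all equal)
t=14: [117, 118, 117, 117, 116, 117]  (not all equal)
t=15: [138, 138, 138, 138, 137, 138]  (not all equal)
t=16: [179, 180, 179, 179, 179, 179]  (not all equal)
t=17: [262, 262, 262, 262, 262, 262]  (all equal)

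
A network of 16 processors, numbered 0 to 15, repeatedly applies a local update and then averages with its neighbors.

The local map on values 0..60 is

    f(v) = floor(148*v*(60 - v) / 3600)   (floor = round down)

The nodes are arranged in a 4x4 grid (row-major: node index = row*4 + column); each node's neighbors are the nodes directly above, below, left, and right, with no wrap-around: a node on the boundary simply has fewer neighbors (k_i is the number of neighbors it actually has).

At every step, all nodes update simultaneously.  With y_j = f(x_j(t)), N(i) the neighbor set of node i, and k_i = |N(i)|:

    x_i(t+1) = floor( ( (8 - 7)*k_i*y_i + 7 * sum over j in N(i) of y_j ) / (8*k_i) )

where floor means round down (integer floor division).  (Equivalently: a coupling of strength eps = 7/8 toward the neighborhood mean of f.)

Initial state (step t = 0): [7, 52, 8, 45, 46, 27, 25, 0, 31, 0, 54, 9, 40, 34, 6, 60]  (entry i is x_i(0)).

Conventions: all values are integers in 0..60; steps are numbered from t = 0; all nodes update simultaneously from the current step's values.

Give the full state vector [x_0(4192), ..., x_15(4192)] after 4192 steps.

Simulating step by step:
t=0: [7, 52, 8, 45, 46, 27, 25, 0, 31, 0, 54, 9, 40, 34, 6, 60]
t=1: [20, 21, 25, 10, 28, 21, 18, 23, 21, 26, 16, 6, 35, 17, 15, 13]
t=2: [34, 33, 28, 32, 33, 33, 32, 22, 35, 31, 26, 27, 31, 32, 27, 20]
t=3: [36, 36, 36, 35, 35, 36, 35, 35, 35, 35, 36, 34, 35, 36, 34, 35]
t=4: [35, 35, 35, 35, 35, 35, 35, 35, 35, 35, 35, 35, 35, 35, 35, 35]
t=5: [35, 35, 35, 35, 35, 35, 35, 35, 35, 35, 35, 35, 35, 35, 35, 35]

Answer: [35, 35, 35, 35, 35, 35, 35, 35, 35, 35, 35, 35, 35, 35, 35, 35]
Key observation: The state at step 4, [35, 35, 35, 35, 35, 35, 35, 35, 35, 35, 35, 35, 35, 35, 35, 35], reappears at step 5: the system is in a cycle of period 1 from step 4 on.  Therefore the state at step 4192 equals the state at step 4 + ((4192 - 4) mod 1) = 4, which is [35, 35, 35, 35, 35, 35, 35, 35, 35, 35, 35, 35, 35, 35, 35, 35].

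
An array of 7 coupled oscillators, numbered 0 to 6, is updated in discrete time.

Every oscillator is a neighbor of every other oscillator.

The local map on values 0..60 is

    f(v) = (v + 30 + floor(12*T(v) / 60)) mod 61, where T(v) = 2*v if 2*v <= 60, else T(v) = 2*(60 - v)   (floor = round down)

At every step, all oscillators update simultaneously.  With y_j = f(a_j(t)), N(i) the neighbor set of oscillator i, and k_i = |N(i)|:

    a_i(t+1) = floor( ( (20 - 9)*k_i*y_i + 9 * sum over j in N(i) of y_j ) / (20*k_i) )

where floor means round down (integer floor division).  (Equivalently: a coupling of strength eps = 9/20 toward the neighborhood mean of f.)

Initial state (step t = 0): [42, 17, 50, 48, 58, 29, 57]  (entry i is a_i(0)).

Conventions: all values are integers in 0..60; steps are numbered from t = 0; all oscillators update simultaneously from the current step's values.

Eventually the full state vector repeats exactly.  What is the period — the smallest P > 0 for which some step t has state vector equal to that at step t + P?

Answer: 12
Key observation: The state at step 8, [27, 27, 27, 27, 27, 27, 27], reappears at step 20 — and no state repeats earlier — so the cycle the system enters has period 12.

Derivation:
t=0: [42, 17, 50, 48, 58, 29, 57]
t=1: [21, 38, 24, 23, 26, 17, 26]
t=2: [38, 17, 11, 10, 12, 35, 12]
t=3: [26, 44, 41, 40, 41, 26, 41]
t=4: [9, 16, 15, 15, 15, 9, 15]
t=5: [45, 50, 49, 49, 49, 45, 49]
t=6: [20, 22, 21, 21, 21, 20, 21]
t=7: [58, 59, 58, 58, 58, 58, 58]
t=8: [27, 27, 27, 27, 27, 27, 27]
t=9: [6, 6, 6, 6, 6, 6, 6]
t=10: [38, 38, 38, 38, 38, 38, 38]
t=11: [15, 15, 15, 15, 15, 15, 15]
t=12: [51, 51, 51, 51, 51, 51, 51]
t=13: [23, 23, 23, 23, 23, 23, 23]
t=14: [1, 1, 1, 1, 1, 1, 1]
t=15: [31, 31, 31, 31, 31, 31, 31]
t=16: [11, 11, 11, 11, 11, 11, 11]
t=17: [45, 45, 45, 45, 45, 45, 45]
t=18: [20, 20, 20, 20, 20, 20, 20]
t=19: [58, 58, 58, 58, 58, 58, 58]
t=20: [27, 27, 27, 27, 27, 27, 27]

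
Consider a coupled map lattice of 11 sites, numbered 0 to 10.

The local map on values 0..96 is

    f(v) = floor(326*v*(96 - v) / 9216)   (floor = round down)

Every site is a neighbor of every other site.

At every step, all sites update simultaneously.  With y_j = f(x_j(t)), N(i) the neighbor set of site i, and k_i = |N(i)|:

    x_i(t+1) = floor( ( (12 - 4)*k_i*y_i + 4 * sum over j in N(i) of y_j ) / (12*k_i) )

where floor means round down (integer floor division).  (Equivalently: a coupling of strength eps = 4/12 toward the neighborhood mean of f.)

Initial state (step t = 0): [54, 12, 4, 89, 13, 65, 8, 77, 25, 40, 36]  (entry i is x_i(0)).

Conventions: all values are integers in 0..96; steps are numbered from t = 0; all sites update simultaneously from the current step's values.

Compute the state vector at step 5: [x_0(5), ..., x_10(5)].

Answer: [56, 50, 56, 53, 50, 53, 53, 50, 50, 55, 54]

Derivation:
t=0: [54, 12, 4, 89, 13, 65, 8, 77, 25, 40, 36]
t=1: [69, 40, 26, 32, 42, 63, 33, 50, 57, 68, 66]
t=2: [67, 76, 67, 72, 77, 72, 72, 78, 76, 69, 71]
t=3: [64, 55, 64, 60, 54, 60, 60, 52, 55, 62, 61]
t=4: [73, 78, 73, 76, 78, 76, 76, 78, 78, 74, 75]
t=5: [56, 50, 56, 53, 50, 53, 53, 50, 50, 55, 54]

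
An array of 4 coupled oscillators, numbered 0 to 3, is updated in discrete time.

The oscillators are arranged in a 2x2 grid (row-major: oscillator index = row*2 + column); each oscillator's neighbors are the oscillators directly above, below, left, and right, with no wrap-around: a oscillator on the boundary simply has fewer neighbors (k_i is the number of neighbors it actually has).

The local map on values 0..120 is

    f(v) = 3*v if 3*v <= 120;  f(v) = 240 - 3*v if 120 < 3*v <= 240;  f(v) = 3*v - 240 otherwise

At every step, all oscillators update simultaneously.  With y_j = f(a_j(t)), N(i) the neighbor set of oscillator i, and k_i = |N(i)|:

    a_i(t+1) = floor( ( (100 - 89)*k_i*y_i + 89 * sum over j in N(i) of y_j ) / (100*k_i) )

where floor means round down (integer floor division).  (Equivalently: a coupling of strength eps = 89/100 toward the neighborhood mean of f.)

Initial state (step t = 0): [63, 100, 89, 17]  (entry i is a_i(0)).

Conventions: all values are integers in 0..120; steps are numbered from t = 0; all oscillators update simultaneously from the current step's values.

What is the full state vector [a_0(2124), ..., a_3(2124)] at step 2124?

Simulating step by step:
t=0: [63, 100, 89, 17]
t=1: [44, 51, 48, 44]
t=2: [93, 105, 106, 93]
t=3: [72, 42, 43, 72]
t=4: [102, 33, 33, 102]
t=5: [95, 69, 69, 95]
t=6: [34, 43, 43, 34]
t=7: [110, 102, 102, 110]
t=8: [68, 87, 87, 68]
t=9: [22, 34, 34, 22]
t=10: [98, 69, 69, 98]
t=11: [35, 51, 51, 35]
t=12: [88, 103, 103, 88]
t=13: [64, 28, 28, 64]
t=14: [80, 51, 51, 80]
t=15: [77, 9, 9, 77]
t=16: [25, 10, 10, 25]
t=17: [34, 70, 70, 34]
t=18: [37, 94, 94, 37]
t=19: [49, 103, 103, 49]
t=20: [71, 90, 90, 71]
t=21: [29, 27, 27, 29]
t=22: [81, 86, 86, 81]
t=23: [16, 4, 4, 16]
t=24: [15, 44, 44, 15]
t=25: [101, 51, 51, 101]
t=26: [84, 65, 65, 84]
t=27: [41, 15, 15, 41]
t=28: [52, 109, 109, 52]
t=29: [86, 84, 84, 86]
t=30: [12, 17, 17, 12]
t=31: [49, 37, 37, 49]
t=32: [109, 94, 94, 109]
t=33: [46, 82, 82, 46]
t=34: [16, 91, 91, 16]
t=35: [34, 46, 46, 34]
t=36: [102, 102, 102, 102]
t=37: [66, 66, 66, 66]
t=38: [42, 42, 42, 42]
t=39: [114, 114, 114, 114]
t=40: [102, 102, 102, 102]

Answer: [102, 102, 102, 102]
Key observation: The state at step 36, [102, 102, 102, 102], reappears at step 40: the system is in a cycle of period 4 from step 36 on.  Therefore the state at step 2124 equals the state at step 36 + ((2124 - 36) mod 4) = 36, which is [102, 102, 102, 102].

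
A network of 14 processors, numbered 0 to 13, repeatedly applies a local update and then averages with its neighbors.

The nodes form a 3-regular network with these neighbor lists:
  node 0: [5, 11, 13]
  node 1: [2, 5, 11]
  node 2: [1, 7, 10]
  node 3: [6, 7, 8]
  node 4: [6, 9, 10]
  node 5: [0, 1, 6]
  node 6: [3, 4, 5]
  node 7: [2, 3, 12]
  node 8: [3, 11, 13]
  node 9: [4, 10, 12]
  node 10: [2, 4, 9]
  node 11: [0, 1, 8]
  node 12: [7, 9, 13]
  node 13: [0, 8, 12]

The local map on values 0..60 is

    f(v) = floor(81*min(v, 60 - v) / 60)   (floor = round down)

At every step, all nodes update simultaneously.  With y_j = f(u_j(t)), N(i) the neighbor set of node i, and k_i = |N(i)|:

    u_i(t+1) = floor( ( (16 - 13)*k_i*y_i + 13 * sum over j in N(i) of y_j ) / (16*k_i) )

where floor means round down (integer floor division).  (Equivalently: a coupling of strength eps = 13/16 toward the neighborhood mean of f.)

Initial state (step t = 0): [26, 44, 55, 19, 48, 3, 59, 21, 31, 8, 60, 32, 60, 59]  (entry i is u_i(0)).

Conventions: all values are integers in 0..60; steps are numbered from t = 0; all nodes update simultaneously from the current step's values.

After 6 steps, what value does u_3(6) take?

Simulating step by step:
t=0: [26, 44, 55, 19, 48, 3, 59, 21, 31, 8, 60, 32, 60, 59]
t=1: [17, 16, 14, 23, 5, 16, 12, 13, 24, 6, 8, 32, 10, 20]
t=2: [27, 24, 16, 23, 10, 19, 18, 19, 31, 9, 10, 27, 16, 23]
t=3: [31, 28, 22, 29, 15, 29, 23, 24, 33, 14, 14, 35, 22, 31]
t=4: [37, 34, 29, 34, 21, 36, 32, 32, 36, 21, 21, 36, 29, 35]
t=5: [32, 34, 34, 35, 30, 33, 32, 37, 33, 30, 30, 32, 33, 33]
t=6: [36, 35, 35, 34, 39, 36, 36, 33, 35, 38, 38, 36, 35, 36]

Answer: u_3(6) = 34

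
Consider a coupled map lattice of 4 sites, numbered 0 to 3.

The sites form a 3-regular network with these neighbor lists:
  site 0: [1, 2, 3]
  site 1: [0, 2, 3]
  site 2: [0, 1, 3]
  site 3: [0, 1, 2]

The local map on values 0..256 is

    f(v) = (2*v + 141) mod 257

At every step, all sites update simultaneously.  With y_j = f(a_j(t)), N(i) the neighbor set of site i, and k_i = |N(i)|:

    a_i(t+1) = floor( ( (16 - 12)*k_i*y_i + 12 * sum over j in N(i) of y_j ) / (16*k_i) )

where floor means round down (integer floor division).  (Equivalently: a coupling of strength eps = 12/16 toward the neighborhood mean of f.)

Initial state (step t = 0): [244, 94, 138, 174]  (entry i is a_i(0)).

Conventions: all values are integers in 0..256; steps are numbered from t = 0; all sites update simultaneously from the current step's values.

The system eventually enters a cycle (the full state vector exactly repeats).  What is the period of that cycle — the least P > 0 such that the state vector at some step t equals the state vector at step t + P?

Answer: 16
Key observation: The state at step 1, [144, 144, 144, 144], reappears at step 17 — and no state repeats earlier — so the cycle the system enters has period 16.

Derivation:
t=0: [244, 94, 138, 174]
t=1: [144, 144, 144, 144]
t=2: [172, 172, 172, 172]
t=3: [228, 228, 228, 228]
t=4: [83, 83, 83, 83]
t=5: [50, 50, 50, 50]
t=6: [241, 241, 241, 241]
t=7: [109, 109, 109, 109]
t=8: [102, 102, 102, 102]
t=9: [88, 88, 88, 88]
t=10: [60, 60, 60, 60]
t=11: [4, 4, 4, 4]
t=12: [149, 149, 149, 149]
t=13: [182, 182, 182, 182]
t=14: [248, 248, 248, 248]
t=15: [123, 123, 123, 123]
t=16: [130, 130, 130, 130]
t=17: [144, 144, 144, 144]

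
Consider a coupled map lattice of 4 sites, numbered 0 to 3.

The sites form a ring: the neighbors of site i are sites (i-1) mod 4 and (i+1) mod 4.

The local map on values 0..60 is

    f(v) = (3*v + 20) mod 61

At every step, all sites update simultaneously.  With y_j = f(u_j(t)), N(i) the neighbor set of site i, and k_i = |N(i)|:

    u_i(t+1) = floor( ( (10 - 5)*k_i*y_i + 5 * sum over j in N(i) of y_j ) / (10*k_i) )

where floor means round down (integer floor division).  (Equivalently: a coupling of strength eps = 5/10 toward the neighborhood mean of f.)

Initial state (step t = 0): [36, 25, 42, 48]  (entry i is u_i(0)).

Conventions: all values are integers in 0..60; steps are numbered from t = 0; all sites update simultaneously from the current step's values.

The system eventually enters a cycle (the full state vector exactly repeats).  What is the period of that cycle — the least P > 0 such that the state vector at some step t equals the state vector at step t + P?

Answer: 10
Key observation: The state at step 63, [18, 18, 18, 18], reappears at step 73 — and no state repeats earlier — so the cycle the system enters has period 10.

Derivation:
t=0: [36, 25, 42, 48]
t=1: [22, 24, 31, 28]
t=2: [31, 34, 44, 40]
t=3: [30, 20, 19, 29]
t=4: [40, 25, 24, 39]
t=5: [21, 29, 27, 19]
t=6: [26, 38, 35, 23]
t=7: [28, 16, 11, 24]
t=8: [31, 27, 36, 39]
t=9: [39, 34, 16, 22]
t=10: [13, 5, 9, 18]
t=11: [41, 44, 35, 33]
t=12: [32, 21, 23, 35]
t=13: [33, 31, 20, 22]
t=14: [48, 45, 28, 31]
t=15: [42, 37, 42, 47]
t=16: [24, 16, 24, 31]
t=17: [30, 19, 30, 41]
t=18: [33, 32, 33, 35]
t=19: [43, 56, 43, 30]
t=20: [27, 16, 27, 38]
t=21: [24, 23, 24, 26]
t=22: [31, 29, 31, 34]
t=23: [37, 49, 37, 26]
t=24: [25, 27, 25, 23]
t=25: [34, 37, 34, 31]
t=26: [15, 4, 15, 26]
t=27: [19, 18, 19, 20]
t=28: [16, 14, 16, 17]
t=29: [6, 4, 6, 8]
t=30: [38, 35, 38, 41]
t=31: [12, 7, 12, 16]
t=32: [40, 48, 40, 31]
t=33: [32, 30, 32, 35]
t=34: [40, 52, 40, 29]
t=35: [34, 36, 34, 32]
t=36: [15, 3, 15, 27]
t=37: [19, 16, 19, 22]
t=38: [16, 11, 16, 20]
t=39: [21, 30, 21, 13]
t=40: [38, 35, 38, 40]
t=41: [11, 7, 11, 15]
t=42: [37, 47, 37, 28]
t=43: [25, 24, 25, 26]
t=44: [34, 32, 34, 35]
t=45: [14, 27, 14, 1]
t=46: [16, 20, 16, 12]
t=47: [22, 13, 22, 31]
t=48: [40, 42, 40, 38]
t=49: [18, 21, 18, 15]
t=50: [13, 17, 13, 8]
t=51: [43, 34, 43, 51]
t=52: [26, 13, 26, 39]
t=53: [37, 48, 37, 26]
t=54: [24, 25, 24, 23]
t=55: [31, 32, 31, 29]
t=56: [51, 53, 51, 49]
t=57: [51, 54, 51, 48]
t=58: [51, 55, 51, 46]
t=59: [35, 26, 35, 43]
t=60: [17, 20, 17, 15]
t=61: [10, 14, 10, 7]
t=62: [35, 25, 35, 45]
t=63: [18, 18, 18, 18]
t=64: [13, 13, 13, 13]
t=65: [59, 59, 59, 59]
t=66: [14, 14, 14, 14]
t=67: [1, 1, 1, 1]
t=68: [23, 23, 23, 23]
t=69: [28, 28, 28, 28]
t=70: [43, 43, 43, 43]
t=71: [27, 27, 27, 27]
t=72: [40, 40, 40, 40]
t=73: [18, 18, 18, 18]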